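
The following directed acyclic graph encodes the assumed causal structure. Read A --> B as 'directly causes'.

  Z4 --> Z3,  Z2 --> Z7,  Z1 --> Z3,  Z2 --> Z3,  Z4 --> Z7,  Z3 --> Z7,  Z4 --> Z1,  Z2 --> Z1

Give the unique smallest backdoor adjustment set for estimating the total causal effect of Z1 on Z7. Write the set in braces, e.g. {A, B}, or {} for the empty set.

{Z2, Z4}

Variables eligible for adjustment (non-descendants of Z1, excluding Z1 and Z7): {Z2, Z4}.
Backdoor paths from Z1 to Z7:
  P1: Z1 <- Z2 -> Z3 <- Z4 -> Z7
  P2: Z1 <- Z2 -> Z3 -> Z7
  P3: Z1 <- Z2 -> Z7
  P4: Z1 <- Z4 -> Z3 <- Z2 -> Z7
  P5: Z1 <- Z4 -> Z3 -> Z7
  P6: Z1 <- Z4 -> Z7
The empty set is not sufficient: P2 (Z1 <- Z2 -> Z3 -> Z7) has no collider blocking it and no conditioned non-collider, so it is open.
Try {Z2, Z4}:
  P1: blocked at fork node Z2 ∈ conditioning set.
  P2: blocked at fork node Z2 ∈ conditioning set.
  P3: blocked at fork node Z2 ∈ conditioning set.
  P4: blocked at fork node Z4 ∈ conditioning set.
  P5: blocked at fork node Z4 ∈ conditioning set.
  P6: blocked at fork node Z4 ∈ conditioning set.
{Z2, Z4} contains no descendant of Z1 and blocks every backdoor path.
Every element of {Z2, Z4} is needed (dropping Z2 leaves P2 open; dropping Z4 leaves P5 open), so no proper subset is valid.
Among all size-2 subsets of the eligible variables, only {Z2, Z4} blocks every backdoor path, so it is the unique smallest valid adjustment set.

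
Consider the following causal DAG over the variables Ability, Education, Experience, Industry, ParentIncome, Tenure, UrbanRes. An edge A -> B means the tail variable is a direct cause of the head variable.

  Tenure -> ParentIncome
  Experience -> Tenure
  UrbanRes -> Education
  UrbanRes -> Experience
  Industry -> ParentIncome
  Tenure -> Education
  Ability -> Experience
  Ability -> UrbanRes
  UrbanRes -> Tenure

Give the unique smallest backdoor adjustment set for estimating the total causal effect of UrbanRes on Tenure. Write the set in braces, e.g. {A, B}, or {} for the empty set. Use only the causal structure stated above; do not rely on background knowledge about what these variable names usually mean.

{Ability}

Variables eligible for adjustment (non-descendants of UrbanRes, excluding UrbanRes and Tenure): {Ability, Industry}.
Backdoor paths from UrbanRes to Tenure:
  P1: UrbanRes <- Ability -> Experience -> Tenure
The empty set is not sufficient: P1 (UrbanRes <- Ability -> Experience -> Tenure) has no collider blocking it and no conditioned non-collider, so it is open.
Try {Ability}:
  P1: blocked at fork node Ability ∈ conditioning set.
{Ability} contains no descendant of UrbanRes and blocks every backdoor path.
No other singleton works — e.g. {Industry} leaves P1 open — so {Ability} is the unique smallest valid adjustment set.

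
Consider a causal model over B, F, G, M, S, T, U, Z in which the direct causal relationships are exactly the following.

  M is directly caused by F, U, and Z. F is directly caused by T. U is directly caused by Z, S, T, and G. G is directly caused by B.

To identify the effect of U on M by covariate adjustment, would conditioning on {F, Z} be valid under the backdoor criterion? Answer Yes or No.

Backdoor paths from U to M (paths whose first edge points into U):
  P1: U <- Z -> M
  P2: U <- T -> F -> M
Condition 1 (no descendant of U in the set): holds — descendants of U are {M}; none are in {F, Z}.
Condition 2 (every backdoor path blocked by {F, Z}):
  P1: blocked at fork node Z ∈ conditioning set.
  P2: blocked at chain node F ∈ conditioning set.
{F, Z} satisfies the backdoor criterion.

Yes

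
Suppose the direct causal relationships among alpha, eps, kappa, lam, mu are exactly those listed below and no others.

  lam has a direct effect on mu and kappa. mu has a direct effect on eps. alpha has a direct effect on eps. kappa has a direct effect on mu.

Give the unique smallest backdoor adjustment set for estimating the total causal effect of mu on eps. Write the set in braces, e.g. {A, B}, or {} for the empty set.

{}

Variables eligible for adjustment (non-descendants of mu, excluding mu and eps): {alpha, kappa, lam}.
Backdoor paths from mu to eps:
  (none)
With no backdoor paths the empty set already satisfies the criterion, and it is trivially minimal.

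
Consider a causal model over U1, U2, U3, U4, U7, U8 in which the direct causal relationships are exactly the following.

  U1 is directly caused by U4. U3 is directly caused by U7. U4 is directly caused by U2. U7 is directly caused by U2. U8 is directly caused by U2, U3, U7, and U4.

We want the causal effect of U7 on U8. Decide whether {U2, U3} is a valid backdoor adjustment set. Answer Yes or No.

Backdoor paths from U7 to U8 (paths whose first edge points into U7):
  P1: U7 <- U2 -> U4 -> U8
  P2: U7 <- U2 -> U8
Condition 1 (no descendant of U7 in the set): FAILS — U3 is a descendant of U7.
Condition 2 (every backdoor path blocked by {U2, U3}):
  P1: blocked at fork node U2 ∈ conditioning set.
  P2: blocked at fork node U2 ∈ conditioning set.
{U2, U3} does not satisfy the backdoor criterion.

No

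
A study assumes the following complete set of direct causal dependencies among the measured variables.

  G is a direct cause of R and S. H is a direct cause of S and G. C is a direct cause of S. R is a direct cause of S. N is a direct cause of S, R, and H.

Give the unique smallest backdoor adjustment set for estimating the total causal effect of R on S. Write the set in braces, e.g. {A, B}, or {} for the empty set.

{G, N}

Variables eligible for adjustment (non-descendants of R, excluding R and S): {C, G, H, N}.
Backdoor paths from R to S:
  P1: R <- N -> H -> G -> S
  P2: R <- N -> H -> S
  P3: R <- N -> S
  P4: R <- G <- H <- N -> S
  P5: R <- G <- H -> S
  P6: R <- G -> S
The empty set is not sufficient: P1 (R <- N -> H -> G -> S) has no collider blocking it and no conditioned non-collider, so it is open.
Try {G, N}:
  P1: blocked at fork node N ∈ conditioning set.
  P2: blocked at fork node N ∈ conditioning set.
  P3: blocked at fork node N ∈ conditioning set.
  P4: blocked at chain node G ∈ conditioning set.
  P5: blocked at chain node G ∈ conditioning set.
  P6: blocked at fork node G ∈ conditioning set.
{G, N} contains no descendant of R and blocks every backdoor path.
Every element of {G, N} is needed (dropping G leaves P5 open; dropping N leaves P2 open), so no proper subset is valid.
Among all size-2 subsets of the eligible variables, only {G, N} blocks every backdoor path, so it is the unique smallest valid adjustment set.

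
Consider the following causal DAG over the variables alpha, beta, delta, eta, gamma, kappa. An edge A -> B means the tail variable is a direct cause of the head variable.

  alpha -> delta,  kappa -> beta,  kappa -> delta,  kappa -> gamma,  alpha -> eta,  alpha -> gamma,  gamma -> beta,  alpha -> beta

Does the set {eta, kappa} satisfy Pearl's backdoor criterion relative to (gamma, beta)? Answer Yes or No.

Backdoor paths from gamma to beta (paths whose first edge points into gamma):
  P1: gamma <- kappa -> delta <- alpha -> beta
  P2: gamma <- kappa -> beta
  P3: gamma <- alpha -> delta <- kappa -> beta
  P4: gamma <- alpha -> beta
Condition 1 (no descendant of gamma in the set): holds — descendants of gamma are {beta}; none are in {eta, kappa}.
Condition 2 (every backdoor path blocked by {eta, kappa}):
  P1: blocked at fork node kappa ∈ conditioning set.
  P2: blocked at fork node kappa ∈ conditioning set.
  P3: blocked at collider delta (neither it nor any descendant is in the conditioning set).
  P4: open — no interior node is in the conditioning set.
{eta, kappa} does not satisfy the backdoor criterion.

No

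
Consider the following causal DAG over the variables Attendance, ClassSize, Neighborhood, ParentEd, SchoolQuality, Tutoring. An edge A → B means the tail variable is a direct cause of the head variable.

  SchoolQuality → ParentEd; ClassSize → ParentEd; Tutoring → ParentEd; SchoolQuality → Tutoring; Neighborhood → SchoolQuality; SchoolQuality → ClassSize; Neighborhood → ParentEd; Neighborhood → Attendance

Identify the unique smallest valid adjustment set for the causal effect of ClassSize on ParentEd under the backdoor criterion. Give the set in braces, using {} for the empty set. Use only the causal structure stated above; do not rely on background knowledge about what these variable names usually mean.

{SchoolQuality}

Variables eligible for adjustment (non-descendants of ClassSize, excluding ClassSize and ParentEd): {Attendance, Neighborhood, SchoolQuality, Tutoring}.
Backdoor paths from ClassSize to ParentEd:
  P1: ClassSize <- SchoolQuality <- Neighborhood -> ParentEd
  P2: ClassSize <- SchoolQuality -> Tutoring -> ParentEd
  P3: ClassSize <- SchoolQuality -> ParentEd
The empty set is not sufficient: P1 (ClassSize <- SchoolQuality <- Neighborhood -> ParentEd) has no collider blocking it and no conditioned non-collider, so it is open.
Try {SchoolQuality}:
  P1: blocked at chain node SchoolQuality ∈ conditioning set.
  P2: blocked at fork node SchoolQuality ∈ conditioning set.
  P3: blocked at fork node SchoolQuality ∈ conditioning set.
{SchoolQuality} contains no descendant of ClassSize and blocks every backdoor path.
No other singleton works — e.g. {Neighborhood} leaves P2 open — so {SchoolQuality} is the unique smallest valid adjustment set.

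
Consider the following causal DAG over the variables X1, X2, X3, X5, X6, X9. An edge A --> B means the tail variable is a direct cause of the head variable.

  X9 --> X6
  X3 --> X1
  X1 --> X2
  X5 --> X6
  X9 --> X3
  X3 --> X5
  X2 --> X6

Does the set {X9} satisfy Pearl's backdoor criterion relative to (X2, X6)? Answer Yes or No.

No

Backdoor paths from X2 to X6 (paths whose first edge points into X2):
  P1: X2 <- X1 <- X3 <- X9 -> X6
  P2: X2 <- X1 <- X3 -> X5 -> X6
Condition 1 (no descendant of X2 in the set): holds — descendants of X2 are {X6}; none are in {X9}.
Condition 2 (every backdoor path blocked by {X9}):
  P1: blocked at fork node X9 ∈ conditioning set.
  P2: open — no interior node is in the conditioning set.
{X9} does not satisfy the backdoor criterion.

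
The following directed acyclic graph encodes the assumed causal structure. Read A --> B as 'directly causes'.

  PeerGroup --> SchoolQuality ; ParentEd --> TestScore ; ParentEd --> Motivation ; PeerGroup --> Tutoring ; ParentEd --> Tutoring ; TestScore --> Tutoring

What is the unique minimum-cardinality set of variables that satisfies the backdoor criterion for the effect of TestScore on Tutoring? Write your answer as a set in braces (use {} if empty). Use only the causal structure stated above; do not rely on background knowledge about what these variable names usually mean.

Variables eligible for adjustment (non-descendants of TestScore, excluding TestScore and Tutoring): {Motivation, ParentEd, PeerGroup, SchoolQuality}.
Backdoor paths from TestScore to Tutoring:
  P1: TestScore <- ParentEd -> Tutoring
The empty set is not sufficient: P1 (TestScore <- ParentEd -> Tutoring) has no collider blocking it and no conditioned non-collider, so it is open.
Try {ParentEd}:
  P1: blocked at fork node ParentEd ∈ conditioning set.
{ParentEd} contains no descendant of TestScore and blocks every backdoor path.
No other singleton works — e.g. {PeerGroup} leaves P1 open — so {ParentEd} is the unique smallest valid adjustment set.

{ParentEd}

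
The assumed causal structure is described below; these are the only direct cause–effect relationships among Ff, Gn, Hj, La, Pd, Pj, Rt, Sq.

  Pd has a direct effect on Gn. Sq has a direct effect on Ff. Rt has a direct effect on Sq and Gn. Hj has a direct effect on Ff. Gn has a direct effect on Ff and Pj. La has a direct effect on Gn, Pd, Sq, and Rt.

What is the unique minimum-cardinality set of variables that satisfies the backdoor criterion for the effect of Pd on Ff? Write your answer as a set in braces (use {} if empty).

Variables eligible for adjustment (non-descendants of Pd, excluding Pd and Ff): {Hj, La, Rt, Sq}.
Backdoor paths from Pd to Ff:
  P1: Pd <- La -> Rt -> Gn -> Ff
  P2: Pd <- La -> Rt -> Sq -> Ff
  P3: Pd <- La -> Gn <- Rt -> Sq -> Ff
  P4: Pd <- La -> Gn -> Ff
  P5: Pd <- La -> Sq <- Rt -> Gn -> Ff
  P6: Pd <- La -> Sq -> Ff
The empty set is not sufficient: P1 (Pd <- La -> Rt -> Gn -> Ff) has no collider blocking it and no conditioned non-collider, so it is open.
Try {La}:
  P1: blocked at fork node La ∈ conditioning set.
  P2: blocked at fork node La ∈ conditioning set.
  P3: blocked at fork node La ∈ conditioning set.
  P4: blocked at fork node La ∈ conditioning set.
  P5: blocked at fork node La ∈ conditioning set.
  P6: blocked at fork node La ∈ conditioning set.
{La} contains no descendant of Pd and blocks every backdoor path.
No other singleton works — e.g. {Rt} leaves P4 open — so {La} is the unique smallest valid adjustment set.

{La}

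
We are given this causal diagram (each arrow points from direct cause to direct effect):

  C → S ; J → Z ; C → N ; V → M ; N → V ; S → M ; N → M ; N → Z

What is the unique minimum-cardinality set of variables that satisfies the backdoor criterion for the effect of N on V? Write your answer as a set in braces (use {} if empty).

{}

Variables eligible for adjustment (non-descendants of N, excluding N and V): {C, J, S}.
Backdoor paths from N to V:
  P1: N <- C -> S -> M <- V
Each backdoor path contains an unconditioned collider, so every path is already blocked with the empty conditioning set:
  P1: blocked at collider M (neither it nor any descendant is in the conditioning set).
The empty set is therefore the unique smallest valid set.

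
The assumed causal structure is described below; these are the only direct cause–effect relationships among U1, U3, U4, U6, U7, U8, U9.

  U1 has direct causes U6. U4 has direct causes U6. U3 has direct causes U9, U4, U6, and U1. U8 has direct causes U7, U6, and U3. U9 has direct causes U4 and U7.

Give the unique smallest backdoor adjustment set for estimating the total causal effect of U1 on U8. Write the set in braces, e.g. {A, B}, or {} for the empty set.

Variables eligible for adjustment (non-descendants of U1, excluding U1 and U8): {U4, U6, U7, U9}.
Backdoor paths from U1 to U8:
  P1: U1 <- U6 -> U4 -> U9 <- U7 -> U8
  P2: U1 <- U6 -> U4 -> U9 -> U3 -> U8
  P3: U1 <- U6 -> U4 -> U3 <- U9 <- U7 -> U8
  P4: U1 <- U6 -> U4 -> U3 -> U8
  P5: U1 <- U6 -> U3 <- U4 -> U9 <- U7 -> U8
  P6: U1 <- U6 -> U3 <- U9 <- U7 -> U8
  P7: U1 <- U6 -> U3 -> U8
  P8: U1 <- U6 -> U8
The empty set is not sufficient: P2 (U1 <- U6 -> U4 -> U9 -> U3 -> U8) has no collider blocking it and no conditioned non-collider, so it is open.
Try {U6}:
  P1: blocked at fork node U6 ∈ conditioning set.
  P2: blocked at fork node U6 ∈ conditioning set.
  P3: blocked at fork node U6 ∈ conditioning set.
  P4: blocked at fork node U6 ∈ conditioning set.
  P5: blocked at fork node U6 ∈ conditioning set.
  P6: blocked at fork node U6 ∈ conditioning set.
  P7: blocked at fork node U6 ∈ conditioning set.
  P8: blocked at fork node U6 ∈ conditioning set.
{U6} contains no descendant of U1 and blocks every backdoor path.
No other singleton works — e.g. {U4} leaves P7 open — so {U6} is the unique smallest valid adjustment set.

{U6}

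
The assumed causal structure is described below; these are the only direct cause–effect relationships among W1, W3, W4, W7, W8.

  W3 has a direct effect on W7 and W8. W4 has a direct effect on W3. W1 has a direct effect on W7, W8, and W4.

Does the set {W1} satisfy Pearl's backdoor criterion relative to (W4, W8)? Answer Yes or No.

Backdoor paths from W4 to W8 (paths whose first edge points into W4):
  P1: W4 <- W1 -> W7 <- W3 -> W8
  P2: W4 <- W1 -> W8
Condition 1 (no descendant of W4 in the set): holds — descendants of W4 are {W3, W7, W8}; none are in {W1}.
Condition 2 (every backdoor path blocked by {W1}):
  P1: blocked at fork node W1 ∈ conditioning set.
  P2: blocked at fork node W1 ∈ conditioning set.
{W1} satisfies the backdoor criterion.

Yes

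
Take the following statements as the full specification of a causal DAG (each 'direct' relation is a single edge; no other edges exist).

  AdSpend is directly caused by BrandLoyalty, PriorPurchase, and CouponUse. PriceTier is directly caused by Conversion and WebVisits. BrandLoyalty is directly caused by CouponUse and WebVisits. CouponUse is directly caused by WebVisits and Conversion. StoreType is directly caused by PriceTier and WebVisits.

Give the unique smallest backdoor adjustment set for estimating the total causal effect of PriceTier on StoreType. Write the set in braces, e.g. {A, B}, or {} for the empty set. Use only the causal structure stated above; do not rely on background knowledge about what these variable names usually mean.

{WebVisits}

Variables eligible for adjustment (non-descendants of PriceTier, excluding PriceTier and StoreType): {AdSpend, BrandLoyalty, Conversion, CouponUse, PriorPurchase, WebVisits}.
Backdoor paths from PriceTier to StoreType:
  P1: PriceTier <- Conversion -> CouponUse <- WebVisits -> StoreType
  P2: PriceTier <- Conversion -> CouponUse -> BrandLoyalty <- WebVisits -> StoreType
  P3: PriceTier <- Conversion -> CouponUse -> AdSpend <- BrandLoyalty <- WebVisits -> StoreType
  P4: PriceTier <- WebVisits -> StoreType
The empty set is not sufficient: P4 (PriceTier <- WebVisits -> StoreType) has no collider blocking it and no conditioned non-collider, so it is open.
Try {WebVisits}:
  P1: blocked at collider CouponUse (neither it nor any descendant is in the conditioning set).
  P2: blocked at collider BrandLoyalty (neither it nor any descendant is in the conditioning set).
  P3: blocked at collider AdSpend (neither it nor any descendant is in the conditioning set).
  P4: blocked at fork node WebVisits ∈ conditioning set.
{WebVisits} contains no descendant of PriceTier and blocks every backdoor path.
No other singleton works — e.g. {Conversion} leaves P4 open — so {WebVisits} is the unique smallest valid adjustment set.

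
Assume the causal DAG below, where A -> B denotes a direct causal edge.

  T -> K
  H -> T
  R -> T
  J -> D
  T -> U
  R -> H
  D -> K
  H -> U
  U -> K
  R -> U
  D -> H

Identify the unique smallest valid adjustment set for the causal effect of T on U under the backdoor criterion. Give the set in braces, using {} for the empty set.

{H, R}

Variables eligible for adjustment (non-descendants of T, excluding T and U): {D, H, J, R}.
Backdoor paths from T to U:
  P1: T <- R -> H <- D -> K <- U
  P2: T <- R -> H -> U
  P3: T <- R -> U
  P4: T <- H <- R -> U
  P5: T <- H <- D -> K <- U
  P6: T <- H -> U
The empty set is not sufficient: P2 (T <- R -> H -> U) has no collider blocking it and no conditioned non-collider, so it is open.
Try {H, R}:
  P1: blocked at fork node R ∈ conditioning set.
  P2: blocked at fork node R ∈ conditioning set.
  P3: blocked at fork node R ∈ conditioning set.
  P4: blocked at chain node H ∈ conditioning set.
  P5: blocked at chain node H ∈ conditioning set.
  P6: blocked at fork node H ∈ conditioning set.
{H, R} contains no descendant of T and blocks every backdoor path.
Every element of {H, R} is needed (dropping H leaves P6 open; dropping R leaves P3 open), so no proper subset is valid.
Among all size-2 subsets of the eligible variables, only {H, R} blocks every backdoor path, so it is the unique smallest valid adjustment set.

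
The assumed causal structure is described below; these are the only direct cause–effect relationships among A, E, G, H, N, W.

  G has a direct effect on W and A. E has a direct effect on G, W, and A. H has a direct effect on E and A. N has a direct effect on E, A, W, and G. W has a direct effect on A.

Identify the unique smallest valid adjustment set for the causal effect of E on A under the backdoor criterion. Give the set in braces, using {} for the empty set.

Variables eligible for adjustment (non-descendants of E, excluding E and A): {H, N}.
Backdoor paths from E to A:
  P1: E <- H -> A
  P2: E <- N -> G -> W -> A
  P3: E <- N -> G -> A
  P4: E <- N -> W <- G -> A
  P5: E <- N -> W -> A
  P6: E <- N -> A
The empty set is not sufficient: P1 (E <- H -> A) has no collider blocking it and no conditioned non-collider, so it is open.
Try {H, N}:
  P1: blocked at fork node H ∈ conditioning set.
  P2: blocked at fork node N ∈ conditioning set.
  P3: blocked at fork node N ∈ conditioning set.
  P4: blocked at fork node N ∈ conditioning set.
  P5: blocked at fork node N ∈ conditioning set.
  P6: blocked at fork node N ∈ conditioning set.
{H, N} contains no descendant of E and blocks every backdoor path.
Every element of {H, N} is needed (dropping H leaves P1 open; dropping N leaves P2 open), so no proper subset is valid.
Among all size-2 subsets of the eligible variables, only {H, N} blocks every backdoor path, so it is the unique smallest valid adjustment set.

{H, N}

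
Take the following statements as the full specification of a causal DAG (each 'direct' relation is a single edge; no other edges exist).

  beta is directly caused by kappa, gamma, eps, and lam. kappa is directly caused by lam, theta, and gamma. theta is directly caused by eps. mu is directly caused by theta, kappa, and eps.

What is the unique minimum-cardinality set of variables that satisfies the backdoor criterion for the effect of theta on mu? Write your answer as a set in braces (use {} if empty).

Variables eligible for adjustment (non-descendants of theta, excluding theta and mu): {eps, gamma, lam}.
Backdoor paths from theta to mu:
  P1: theta <- eps -> mu
  P2: theta <- eps -> beta <- gamma -> kappa -> mu
  P3: theta <- eps -> beta <- lam -> kappa -> mu
  P4: theta <- eps -> beta <- kappa -> mu
The empty set is not sufficient: P1 (theta <- eps -> mu) has no collider blocking it and no conditioned non-collider, so it is open.
Try {eps}:
  P1: blocked at fork node eps ∈ conditioning set.
  P2: blocked at fork node eps ∈ conditioning set.
  P3: blocked at fork node eps ∈ conditioning set.
  P4: blocked at fork node eps ∈ conditioning set.
{eps} contains no descendant of theta and blocks every backdoor path.
No other singleton works — e.g. {gamma} leaves P1 open — so {eps} is the unique smallest valid adjustment set.

{eps}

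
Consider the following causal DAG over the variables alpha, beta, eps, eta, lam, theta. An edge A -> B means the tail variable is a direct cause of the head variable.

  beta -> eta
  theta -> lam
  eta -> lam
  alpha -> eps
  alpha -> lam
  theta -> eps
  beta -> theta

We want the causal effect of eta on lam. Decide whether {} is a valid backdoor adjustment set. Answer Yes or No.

No

Backdoor paths from eta to lam (paths whose first edge points into eta):
  P1: eta <- beta -> theta -> eps <- alpha -> lam
  P2: eta <- beta -> theta -> lam
Condition 1 (no descendant of eta in the set): holds — descendants of eta are {lam}; none are in {}.
Condition 2 (every backdoor path blocked by {}):
  P1: blocked at collider eps (neither it nor any descendant is in the conditioning set).
  P2: open — no interior node is in the conditioning set.
{} does not satisfy the backdoor criterion.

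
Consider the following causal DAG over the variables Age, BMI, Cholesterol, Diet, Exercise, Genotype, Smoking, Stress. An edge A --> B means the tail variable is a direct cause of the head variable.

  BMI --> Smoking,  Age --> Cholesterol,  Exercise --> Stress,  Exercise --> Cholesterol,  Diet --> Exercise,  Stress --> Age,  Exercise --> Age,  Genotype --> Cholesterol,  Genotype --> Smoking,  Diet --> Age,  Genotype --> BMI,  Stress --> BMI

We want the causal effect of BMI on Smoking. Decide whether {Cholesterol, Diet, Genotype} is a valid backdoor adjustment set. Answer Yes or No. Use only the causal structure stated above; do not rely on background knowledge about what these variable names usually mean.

Yes

Backdoor paths from BMI to Smoking (paths whose first edge points into BMI):
  P1: BMI <- Genotype -> Smoking
  P2: BMI <- Stress <- Exercise <- Diet -> Age -> Cholesterol <- Genotype -> Smoking
  P3: BMI <- Stress <- Exercise -> Age -> Cholesterol <- Genotype -> Smoking
  P4: BMI <- Stress <- Exercise -> Cholesterol <- Genotype -> Smoking
  P5: BMI <- Stress -> Age <- Diet -> Exercise -> Cholesterol <- Genotype -> Smoking
  P6: BMI <- Stress -> Age <- Exercise -> Cholesterol <- Genotype -> Smoking
  P7: BMI <- Stress -> Age -> Cholesterol <- Genotype -> Smoking
Condition 1 (no descendant of BMI in the set): holds — descendants of BMI are {Smoking}; none are in {Cholesterol, Diet, Genotype}.
Condition 2 (every backdoor path blocked by {Cholesterol, Diet, Genotype}):
  P1: blocked at fork node Genotype ∈ conditioning set.
  P2: blocked at fork node Diet ∈ conditioning set.
  P3: blocked at fork node Genotype ∈ conditioning set.
  P4: blocked at fork node Genotype ∈ conditioning set.
  P5: blocked at fork node Diet ∈ conditioning set.
  P6: blocked at fork node Genotype ∈ conditioning set.
  P7: blocked at fork node Genotype ∈ conditioning set.
{Cholesterol, Diet, Genotype} satisfies the backdoor criterion.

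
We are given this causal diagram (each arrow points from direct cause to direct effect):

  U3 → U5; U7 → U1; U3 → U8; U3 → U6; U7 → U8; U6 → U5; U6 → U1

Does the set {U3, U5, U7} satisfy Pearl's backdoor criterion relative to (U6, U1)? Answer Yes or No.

No

Backdoor paths from U6 to U1 (paths whose first edge points into U6):
  P1: U6 <- U3 -> U8 <- U7 -> U1
Condition 1 (no descendant of U6 in the set): FAILS — U5 is a descendant of U6.
Condition 2 (every backdoor path blocked by {U3, U5, U7}):
  P1: blocked at fork node U3 ∈ conditioning set.
{U3, U5, U7} does not satisfy the backdoor criterion.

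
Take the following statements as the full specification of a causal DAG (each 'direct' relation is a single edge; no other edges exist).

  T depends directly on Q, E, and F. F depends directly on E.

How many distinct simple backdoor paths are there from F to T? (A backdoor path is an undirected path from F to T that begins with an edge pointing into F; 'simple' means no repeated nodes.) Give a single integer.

A backdoor path from F to T is any simple undirected path whose first edge points into F (i.e. leaves F via a parent).
Parents of F: {E}.
Enumerating:
  P1: F <- E -> T
That exhausts the simple backdoor paths. Count: 1.

1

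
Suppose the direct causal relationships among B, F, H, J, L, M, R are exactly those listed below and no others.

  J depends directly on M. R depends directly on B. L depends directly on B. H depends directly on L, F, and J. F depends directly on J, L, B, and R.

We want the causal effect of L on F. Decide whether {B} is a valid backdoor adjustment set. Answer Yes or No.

Backdoor paths from L to F (paths whose first edge points into L):
  P1: L <- B -> R -> F
  P2: L <- B -> F
Condition 1 (no descendant of L in the set): holds — descendants of L are {F, H}; none are in {B}.
Condition 2 (every backdoor path blocked by {B}):
  P1: blocked at fork node B ∈ conditioning set.
  P2: blocked at fork node B ∈ conditioning set.
{B} satisfies the backdoor criterion.

Yes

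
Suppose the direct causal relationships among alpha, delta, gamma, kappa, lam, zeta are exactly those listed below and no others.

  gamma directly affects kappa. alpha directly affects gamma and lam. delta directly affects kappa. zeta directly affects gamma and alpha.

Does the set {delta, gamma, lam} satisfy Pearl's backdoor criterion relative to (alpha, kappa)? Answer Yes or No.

No

Backdoor paths from alpha to kappa (paths whose first edge points into alpha):
  P1: alpha <- zeta -> gamma -> kappa
Condition 1 (no descendant of alpha in the set): FAILS — gamma and lam are descendants of alpha.
Condition 2 (every backdoor path blocked by {delta, gamma, lam}):
  P1: blocked at chain node gamma ∈ conditioning set.
{delta, gamma, lam} does not satisfy the backdoor criterion.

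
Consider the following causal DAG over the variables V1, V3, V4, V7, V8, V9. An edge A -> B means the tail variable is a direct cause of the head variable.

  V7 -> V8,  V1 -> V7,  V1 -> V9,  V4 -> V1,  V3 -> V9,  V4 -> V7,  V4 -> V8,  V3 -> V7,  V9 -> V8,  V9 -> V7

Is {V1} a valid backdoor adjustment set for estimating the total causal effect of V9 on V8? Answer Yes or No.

Backdoor paths from V9 to V8 (paths whose first edge points into V9):
  P1: V9 <- V3 -> V7 <- V4 -> V8
  P2: V9 <- V3 -> V7 <- V1 <- V4 -> V8
  P3: V9 <- V3 -> V7 -> V8
  P4: V9 <- V1 <- V4 -> V7 -> V8
  P5: V9 <- V1 <- V4 -> V8
  P6: V9 <- V1 -> V7 <- V4 -> V8
  P7: V9 <- V1 -> V7 -> V8
Condition 1 (no descendant of V9 in the set): holds — descendants of V9 are {V7, V8}; none are in {V1}.
Condition 2 (every backdoor path blocked by {V1}):
  P1: blocked at collider V7 (neither it nor any descendant is in the conditioning set).
  P2: blocked at collider V7 (neither it nor any descendant is in the conditioning set).
  P3: open — no interior node is in the conditioning set.
  P4: blocked at chain node V1 ∈ conditioning set.
  P5: blocked at chain node V1 ∈ conditioning set.
  P6: blocked at fork node V1 ∈ conditioning set.
  P7: blocked at fork node V1 ∈ conditioning set.
{V1} does not satisfy the backdoor criterion.

No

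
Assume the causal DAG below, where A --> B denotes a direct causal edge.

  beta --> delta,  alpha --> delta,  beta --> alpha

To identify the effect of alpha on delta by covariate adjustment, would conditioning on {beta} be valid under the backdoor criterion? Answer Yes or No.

Backdoor paths from alpha to delta (paths whose first edge points into alpha):
  P1: alpha <- beta -> delta
Condition 1 (no descendant of alpha in the set): holds — descendants of alpha are {delta}; none are in {beta}.
Condition 2 (every backdoor path blocked by {beta}):
  P1: blocked at fork node beta ∈ conditioning set.
{beta} satisfies the backdoor criterion.

Yes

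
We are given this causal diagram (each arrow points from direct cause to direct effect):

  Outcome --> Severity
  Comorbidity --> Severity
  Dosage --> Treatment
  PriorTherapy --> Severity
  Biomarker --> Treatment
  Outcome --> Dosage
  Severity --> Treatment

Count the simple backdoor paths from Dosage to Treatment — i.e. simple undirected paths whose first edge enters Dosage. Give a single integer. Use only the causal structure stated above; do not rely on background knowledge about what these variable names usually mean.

1

A backdoor path from Dosage to Treatment is any simple undirected path whose first edge points into Dosage (i.e. leaves Dosage via a parent).
Parents of Dosage: {Outcome}.
Enumerating:
  P1: Dosage <- Outcome -> Severity -> Treatment
That exhausts the simple backdoor paths. Count: 1.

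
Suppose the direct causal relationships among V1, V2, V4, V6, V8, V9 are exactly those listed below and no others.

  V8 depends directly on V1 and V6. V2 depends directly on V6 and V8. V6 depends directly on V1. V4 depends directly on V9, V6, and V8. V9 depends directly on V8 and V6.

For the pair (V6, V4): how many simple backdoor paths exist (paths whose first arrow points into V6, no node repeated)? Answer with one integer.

2

A backdoor path from V6 to V4 is any simple undirected path whose first edge points into V6 (i.e. leaves V6 via a parent).
Parents of V6: {V1}.
Enumerating:
  P1: V6 <- V1 -> V8 -> V9 -> V4
  P2: V6 <- V1 -> V8 -> V4
That exhausts the simple backdoor paths. Count: 2.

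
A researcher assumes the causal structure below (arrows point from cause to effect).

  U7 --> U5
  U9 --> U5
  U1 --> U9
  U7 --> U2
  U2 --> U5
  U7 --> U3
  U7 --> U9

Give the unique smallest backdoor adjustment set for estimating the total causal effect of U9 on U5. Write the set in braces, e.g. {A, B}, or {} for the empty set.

Variables eligible for adjustment (non-descendants of U9, excluding U9 and U5): {U1, U2, U3, U7}.
Backdoor paths from U9 to U5:
  P1: U9 <- U7 -> U2 -> U5
  P2: U9 <- U7 -> U5
The empty set is not sufficient: P1 (U9 <- U7 -> U2 -> U5) has no collider blocking it and no conditioned non-collider, so it is open.
Try {U7}:
  P1: blocked at fork node U7 ∈ conditioning set.
  P2: blocked at fork node U7 ∈ conditioning set.
{U7} contains no descendant of U9 and blocks every backdoor path.
No other singleton works — e.g. {U1} leaves P1 open — so {U7} is the unique smallest valid adjustment set.

{U7}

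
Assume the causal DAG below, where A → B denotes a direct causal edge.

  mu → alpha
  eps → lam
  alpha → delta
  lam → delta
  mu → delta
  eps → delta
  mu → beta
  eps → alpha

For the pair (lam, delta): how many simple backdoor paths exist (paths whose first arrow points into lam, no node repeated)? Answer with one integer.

A backdoor path from lam to delta is any simple undirected path whose first edge points into lam (i.e. leaves lam via a parent).
Parents of lam: {eps}.
Enumerating:
  P1: lam <- eps -> alpha <- mu -> delta
  P2: lam <- eps -> alpha -> delta
  P3: lam <- eps -> delta
That exhausts the simple backdoor paths. Count: 3.

3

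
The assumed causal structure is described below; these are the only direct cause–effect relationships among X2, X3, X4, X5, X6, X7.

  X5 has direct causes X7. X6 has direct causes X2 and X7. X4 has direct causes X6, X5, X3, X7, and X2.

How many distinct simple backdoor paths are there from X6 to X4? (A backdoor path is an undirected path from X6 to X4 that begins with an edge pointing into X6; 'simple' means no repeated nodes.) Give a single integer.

3

A backdoor path from X6 to X4 is any simple undirected path whose first edge points into X6 (i.e. leaves X6 via a parent).
Parents of X6: {X2, X7}.
Enumerating:
  P1: X6 <- X7 -> X5 -> X4
  P2: X6 <- X7 -> X4
  P3: X6 <- X2 -> X4
That exhausts the simple backdoor paths. Count: 3.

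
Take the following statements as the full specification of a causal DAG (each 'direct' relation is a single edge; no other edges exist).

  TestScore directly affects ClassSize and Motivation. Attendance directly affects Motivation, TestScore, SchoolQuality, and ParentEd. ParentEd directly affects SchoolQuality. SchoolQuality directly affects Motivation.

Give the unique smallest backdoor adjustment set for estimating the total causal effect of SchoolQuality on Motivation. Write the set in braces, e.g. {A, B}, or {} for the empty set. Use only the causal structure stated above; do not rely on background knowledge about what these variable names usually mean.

Variables eligible for adjustment (non-descendants of SchoolQuality, excluding SchoolQuality and Motivation): {Attendance, ClassSize, ParentEd, TestScore}.
Backdoor paths from SchoolQuality to Motivation:
  P1: SchoolQuality <- Attendance -> TestScore -> Motivation
  P2: SchoolQuality <- Attendance -> Motivation
  P3: SchoolQuality <- ParentEd <- Attendance -> TestScore -> Motivation
  P4: SchoolQuality <- ParentEd <- Attendance -> Motivation
The empty set is not sufficient: P1 (SchoolQuality <- Attendance -> TestScore -> Motivation) has no collider blocking it and no conditioned non-collider, so it is open.
Try {Attendance}:
  P1: blocked at fork node Attendance ∈ conditioning set.
  P2: blocked at fork node Attendance ∈ conditioning set.
  P3: blocked at fork node Attendance ∈ conditioning set.
  P4: blocked at fork node Attendance ∈ conditioning set.
{Attendance} contains no descendant of SchoolQuality and blocks every backdoor path.
No other singleton works — e.g. {ParentEd} leaves P1 open — so {Attendance} is the unique smallest valid adjustment set.

{Attendance}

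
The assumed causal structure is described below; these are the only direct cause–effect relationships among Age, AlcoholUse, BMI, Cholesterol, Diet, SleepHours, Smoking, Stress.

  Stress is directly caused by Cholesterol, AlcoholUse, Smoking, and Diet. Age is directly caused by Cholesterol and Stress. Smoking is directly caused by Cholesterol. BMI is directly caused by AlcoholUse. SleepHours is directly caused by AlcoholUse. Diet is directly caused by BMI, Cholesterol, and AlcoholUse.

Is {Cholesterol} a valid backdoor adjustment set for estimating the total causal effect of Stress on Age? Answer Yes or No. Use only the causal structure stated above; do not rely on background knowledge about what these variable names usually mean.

Backdoor paths from Stress to Age (paths whose first edge points into Stress):
  P1: Stress <- AlcoholUse -> BMI -> Diet <- Cholesterol -> Age
  P2: Stress <- AlcoholUse -> Diet <- Cholesterol -> Age
  P3: Stress <- Cholesterol -> Age
  P4: Stress <- Smoking <- Cholesterol -> Age
  P5: Stress <- Diet <- Cholesterol -> Age
Condition 1 (no descendant of Stress in the set): holds — descendants of Stress are {Age}; none are in {Cholesterol}.
Condition 2 (every backdoor path blocked by {Cholesterol}):
  P1: blocked at collider Diet (neither it nor any descendant is in the conditioning set).
  P2: blocked at collider Diet (neither it nor any descendant is in the conditioning set).
  P3: blocked at fork node Cholesterol ∈ conditioning set.
  P4: blocked at fork node Cholesterol ∈ conditioning set.
  P5: blocked at fork node Cholesterol ∈ conditioning set.
{Cholesterol} satisfies the backdoor criterion.

Yes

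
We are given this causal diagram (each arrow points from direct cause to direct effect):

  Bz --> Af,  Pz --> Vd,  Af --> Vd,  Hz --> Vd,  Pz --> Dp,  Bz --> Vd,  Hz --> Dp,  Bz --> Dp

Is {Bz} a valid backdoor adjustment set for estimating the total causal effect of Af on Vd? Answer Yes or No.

Backdoor paths from Af to Vd (paths whose first edge points into Af):
  P1: Af <- Bz -> Vd
  P2: Af <- Bz -> Dp <- Hz -> Vd
  P3: Af <- Bz -> Dp <- Pz -> Vd
Condition 1 (no descendant of Af in the set): holds — descendants of Af are {Vd}; none are in {Bz}.
Condition 2 (every backdoor path blocked by {Bz}):
  P1: blocked at fork node Bz ∈ conditioning set.
  P2: blocked at fork node Bz ∈ conditioning set.
  P3: blocked at fork node Bz ∈ conditioning set.
{Bz} satisfies the backdoor criterion.

Yes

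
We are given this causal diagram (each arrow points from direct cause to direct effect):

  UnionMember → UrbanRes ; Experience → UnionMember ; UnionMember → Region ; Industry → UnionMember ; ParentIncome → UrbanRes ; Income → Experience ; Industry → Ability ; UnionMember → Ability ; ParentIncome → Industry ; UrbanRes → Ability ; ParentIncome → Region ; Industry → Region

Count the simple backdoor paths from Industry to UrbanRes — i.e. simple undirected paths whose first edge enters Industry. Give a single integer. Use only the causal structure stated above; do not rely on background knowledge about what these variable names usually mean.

A backdoor path from Industry to UrbanRes is any simple undirected path whose first edge points into Industry (i.e. leaves Industry via a parent).
Parents of Industry: {ParentIncome}.
Enumerating:
  P1: Industry <- ParentIncome -> UrbanRes
  P2: Industry <- ParentIncome -> Region <- UnionMember -> UrbanRes
  P3: Industry <- ParentIncome -> Region <- UnionMember -> Ability <- UrbanRes
That exhausts the simple backdoor paths. Count: 3.

3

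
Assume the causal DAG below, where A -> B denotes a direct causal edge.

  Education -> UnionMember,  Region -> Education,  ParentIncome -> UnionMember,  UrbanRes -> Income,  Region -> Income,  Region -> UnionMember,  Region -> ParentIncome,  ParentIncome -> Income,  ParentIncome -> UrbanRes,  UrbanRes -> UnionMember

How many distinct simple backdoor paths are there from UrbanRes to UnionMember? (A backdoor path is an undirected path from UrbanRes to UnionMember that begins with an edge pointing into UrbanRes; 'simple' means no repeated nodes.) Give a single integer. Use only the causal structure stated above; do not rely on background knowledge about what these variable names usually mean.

5

A backdoor path from UrbanRes to UnionMember is any simple undirected path whose first edge points into UrbanRes (i.e. leaves UrbanRes via a parent).
Parents of UrbanRes: {ParentIncome}.
Enumerating:
  P1: UrbanRes <- ParentIncome <- Region -> Education -> UnionMember
  P2: UrbanRes <- ParentIncome <- Region -> UnionMember
  P3: UrbanRes <- ParentIncome -> Income <- Region -> Education -> UnionMember
  P4: UrbanRes <- ParentIncome -> Income <- Region -> UnionMember
  P5: UrbanRes <- ParentIncome -> UnionMember
That exhausts the simple backdoor paths. Count: 5.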